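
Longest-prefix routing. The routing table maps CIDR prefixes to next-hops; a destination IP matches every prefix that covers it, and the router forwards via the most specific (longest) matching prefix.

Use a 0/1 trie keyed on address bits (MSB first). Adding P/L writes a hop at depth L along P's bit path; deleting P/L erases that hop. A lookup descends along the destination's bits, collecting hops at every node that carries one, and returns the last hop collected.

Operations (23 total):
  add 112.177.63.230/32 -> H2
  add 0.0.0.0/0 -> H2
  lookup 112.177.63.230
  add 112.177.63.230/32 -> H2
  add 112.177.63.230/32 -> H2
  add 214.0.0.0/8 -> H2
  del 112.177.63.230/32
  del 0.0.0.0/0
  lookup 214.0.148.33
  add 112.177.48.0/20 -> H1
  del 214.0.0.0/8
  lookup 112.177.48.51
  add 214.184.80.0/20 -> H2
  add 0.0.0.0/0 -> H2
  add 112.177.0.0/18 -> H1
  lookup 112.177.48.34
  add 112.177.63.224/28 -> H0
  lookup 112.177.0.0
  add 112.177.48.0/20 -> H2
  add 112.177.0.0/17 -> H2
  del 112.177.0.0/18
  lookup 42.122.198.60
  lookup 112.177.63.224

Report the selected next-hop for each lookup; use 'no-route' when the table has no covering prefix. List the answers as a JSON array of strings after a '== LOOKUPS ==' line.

Trace:
  add 112.177.63.230/32 -> H2 at depth 32
  add 0.0.0.0/0 -> H2 at depth 0
  ? 112.177.63.230  path d0:H2→d1:-→d2:-→d3:-→d4:-→d5:-→d6:-→d7:-→d8:-→d9:-→d10:-→d11:-→d12:-→d13:-→d14:-→d15:-→d16:-→d17:-→d18:-→d19:-→d20:-→d21:-→d22:-→d23:-→d24:-→d25:-→d26:-→d27:-→d28:-→d29:-→d30:-→d31:-→d32:H2  best=H2
  add 112.177.63.230/32 -> H2 at depth 32
  add 112.177.63.230/32 -> H2 at depth 32
  add 214.0.0.0/8 -> H2 at depth 8
  del 112.177.63.230/32 (clear depth 32)
  del 0.0.0.0/0 (clear depth 0)
  ? 214.0.148.33  path d0:-→d1:-→d2:-→d3:-→d4:-→d5:-→d6:-→d7:-→d8:H2  best=H2
  add 112.177.48.0/20 -> H1 at depth 20
  del 214.0.0.0/8 (clear depth 8)
  ? 112.177.48.51  path d0:-→d1:-→d2:-→d3:-→d4:-→d5:-→d6:-→d7:-→d8:-→d9:-→d10:-→d11:-→d12:-→d13:-→d14:-→d15:-→d16:-→d17:-→d18:-→d19:-→d20:H1  best=H1
  add 214.184.80.0/20 -> H2 at depth 20
  add 0.0.0.0/0 -> H2 at depth 0
  add 112.177.0.0/18 -> H1 at depth 18
  ? 112.177.48.34  path d0:H2→d1:-→d2:-→d3:-→d4:-→d5:-→d6:-→d7:-→d8:-→d9:-→d10:-→d11:-→d12:-→d13:-→d14:-→d15:-→d16:-→d17:-→d18:H1→d19:-→d20:H1  best=H1
  add 112.177.63.224/28 -> H0 at depth 28
  ? 112.177.0.0  path d0:H2→d1:-→d2:-→d3:-→d4:-→d5:-→d6:-→d7:-→d8:-→d9:-→d10:-→d11:-→d12:-→d13:-→d14:-→d15:-→d16:-→d17:-→d18:H1  best=H1
  add 112.177.48.0/20 -> H2 at depth 20
  add 112.177.0.0/17 -> H2 at depth 17
  del 112.177.0.0/18 (clear depth 18)
  ? 42.122.198.60  path d0:H2→d1:-  best=H2
  ? 112.177.63.224  path d0:H2→d1:-→d2:-→d3:-→d4:-→d5:-→d6:-→d7:-→d8:-→d9:-→d10:-→d11:-→d12:-→d13:-→d14:-→d15:-→d16:-→d17:H2→d18:-→d19:-→d20:H2→d21:-→d22:-→d23:-→d24:-→d25:-→d26:-→d27:-→d28:H0→d29:-  best=H0

== LOOKUPS ==
["H2","H2","H1","H1","H1","H2","H0"]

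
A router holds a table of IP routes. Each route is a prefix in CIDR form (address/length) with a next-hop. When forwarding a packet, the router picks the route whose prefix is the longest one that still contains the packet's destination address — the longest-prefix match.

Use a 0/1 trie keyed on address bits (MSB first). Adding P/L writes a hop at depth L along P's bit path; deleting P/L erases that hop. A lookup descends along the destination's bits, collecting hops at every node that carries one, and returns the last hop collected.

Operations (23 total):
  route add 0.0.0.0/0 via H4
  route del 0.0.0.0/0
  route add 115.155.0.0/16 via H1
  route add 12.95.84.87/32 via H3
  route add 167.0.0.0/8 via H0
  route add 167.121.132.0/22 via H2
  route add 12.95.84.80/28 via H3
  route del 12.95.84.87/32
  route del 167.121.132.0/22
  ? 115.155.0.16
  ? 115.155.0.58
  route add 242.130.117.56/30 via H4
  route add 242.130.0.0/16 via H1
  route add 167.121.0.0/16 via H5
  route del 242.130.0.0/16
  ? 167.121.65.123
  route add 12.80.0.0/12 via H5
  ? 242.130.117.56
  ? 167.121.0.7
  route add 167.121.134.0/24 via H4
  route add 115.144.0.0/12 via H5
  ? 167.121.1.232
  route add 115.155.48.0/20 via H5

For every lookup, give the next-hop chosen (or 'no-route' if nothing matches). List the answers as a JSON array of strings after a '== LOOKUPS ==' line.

Process each operation:
  add 0.0.0.0/0 -> H4 at depth 0
  del 0.0.0.0/0 (clear depth 0)
  add 115.155.0.0/16 -> H1 at depth 16
  add 12.95.84.87/32 -> H3 at depth 32
  add 167.0.0.0/8 -> H0 at depth 8
  add 167.121.132.0/22 -> H2 at depth 22
  add 12.95.84.80/28 -> H3 at depth 28
  del 12.95.84.87/32 (clear depth 32)
  del 167.121.132.0/22 (clear depth 22)
  ? 115.155.0.16  path d0:-→d1:-→d2:-→d3:-→d4:-→d5:-→d6:-→d7:-→d8:-→d9:-→d10:-→d11:-→d12:-→d13:-→d14:-→d15:-→d16:H1  best=H1
  ? 115.155.0.58  path d0:-→d1:-→d2:-→d3:-→d4:-→d5:-→d6:-→d7:-→d8:-→d9:-→d10:-→d11:-→d12:-→d13:-→d14:-→d15:-→d16:H1  best=H1
  add 242.130.117.56/30 -> H4 at depth 30
  add 242.130.0.0/16 -> H1 at depth 16
  add 167.121.0.0/16 -> H5 at depth 16
  del 242.130.0.0/16 (clear depth 16)
  ? 167.121.65.123  path d0:-→d1:-→d2:-→d3:-→d4:-→d5:-→d6:-→d7:-→d8:H0→d9:-→d10:-→d11:-→d12:-→d13:-→d14:-→d15:-→d16:H5  best=H5
  add 12.80.0.0/12 -> H5 at depth 12
  ? 242.130.117.56  path d0:-→d1:-→d2:-→d3:-→d4:-→d5:-→d6:-→d7:-→d8:-→d9:-→d10:-→d11:-→d12:-→d13:-→d14:-→d15:-→d16:-→d17:-→d18:-→d19:-→d20:-→d21:-→d22:-→d23:-→d24:-→d25:-→d26:-→d27:-→d28:-→d29:-→d30:H4  best=H4
  ? 167.121.0.7  path d0:-→d1:-→d2:-→d3:-→d4:-→d5:-→d6:-→d7:-→d8:H0→d9:-→d10:-→d11:-→d12:-→d13:-→d14:-→d15:-→d16:H5  best=H5
  add 167.121.134.0/24 -> H4 at depth 24
  add 115.144.0.0/12 -> H5 at depth 12
  ? 167.121.1.232  path d0:-→d1:-→d2:-→d3:-→d4:-→d5:-→d6:-→d7:-→d8:H0→d9:-→d10:-→d11:-→d12:-→d13:-→d14:-→d15:-→d16:H5  best=H5
  add 115.155.48.0/20 -> H5 at depth 20

== LOOKUPS ==
["H1","H1","H5","H4","H5","H5"]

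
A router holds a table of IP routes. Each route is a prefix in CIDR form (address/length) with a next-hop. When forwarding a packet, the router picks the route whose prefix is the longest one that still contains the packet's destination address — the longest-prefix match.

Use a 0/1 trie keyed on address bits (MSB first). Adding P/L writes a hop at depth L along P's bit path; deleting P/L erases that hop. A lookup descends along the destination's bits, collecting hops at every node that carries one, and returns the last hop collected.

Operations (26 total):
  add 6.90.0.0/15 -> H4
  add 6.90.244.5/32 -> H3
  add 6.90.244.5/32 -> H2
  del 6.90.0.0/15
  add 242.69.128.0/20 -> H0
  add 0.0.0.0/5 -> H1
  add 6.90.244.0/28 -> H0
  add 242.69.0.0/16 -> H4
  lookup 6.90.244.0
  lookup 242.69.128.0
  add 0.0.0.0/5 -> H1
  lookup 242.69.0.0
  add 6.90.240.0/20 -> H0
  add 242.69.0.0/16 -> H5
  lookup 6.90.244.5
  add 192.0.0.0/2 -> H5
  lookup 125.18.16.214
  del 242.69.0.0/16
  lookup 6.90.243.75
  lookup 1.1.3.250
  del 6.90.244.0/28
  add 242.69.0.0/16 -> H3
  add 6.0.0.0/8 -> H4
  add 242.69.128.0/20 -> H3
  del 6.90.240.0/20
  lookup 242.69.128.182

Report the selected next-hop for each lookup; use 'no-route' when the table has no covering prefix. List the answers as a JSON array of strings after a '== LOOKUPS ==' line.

Process each operation:
  add 6.90.0.0/15 -> H4 at depth 15
  add 6.90.244.5/32 -> H3 at depth 32
  add 6.90.244.5/32 -> H2 at depth 32
  del 6.90.0.0/15 (clear depth 15)
  add 242.69.128.0/20 -> H0 at depth 20
  add 0.0.0.0/5 -> H1 at depth 5
  add 6.90.244.0/28 -> H0 at depth 28
  add 242.69.0.0/16 -> H4 at depth 16
  Q 6.90.244.0: descend 00000110010110101111010000000 ; hops seen [H1,H0] ; pick H0
  Q 242.69.128.0: descend 11110010010001011000 ; hops seen [H4,H0] ; pick H0
  add 0.0.0.0/5 -> H1 at depth 5
  Q 242.69.0.0: descend 1111001001000101 ; hops seen [H4] ; pick H4
  add 6.90.240.0/20 -> H0 at depth 20
  add 242.69.0.0/16 -> H5 at depth 16
  Q 6.90.244.5: descend 00000110010110101111010000000101 ; hops seen [H1,H0,H0,H2] ; pick H2
  add 192.0.0.0/2 -> H5 at depth 2
  Q 125.18.16.214: descend 0 ; hops seen [∅] ; pick no-route
  del 242.69.0.0/16 (clear depth 16)
  Q 6.90.243.75: descend 000001100101101011110 ; hops seen [H1,H0] ; pick H0
  Q 1.1.3.250: descend 00000 ; hops seen [H1] ; pick H1
  del 6.90.244.0/28 (clear depth 28)
  add 242.69.0.0/16 -> H3 at depth 16
  add 6.0.0.0/8 -> H4 at depth 8
  add 242.69.128.0/20 -> H3 at depth 20
  del 6.90.240.0/20 (clear depth 20)
  Q 242.69.128.182: descend 11110010010001011000 ; hops seen [H5,H3,H3] ; pick H3

== LOOKUPS ==
["H0","H0","H4","H2","no-route","H0","H1","H3"]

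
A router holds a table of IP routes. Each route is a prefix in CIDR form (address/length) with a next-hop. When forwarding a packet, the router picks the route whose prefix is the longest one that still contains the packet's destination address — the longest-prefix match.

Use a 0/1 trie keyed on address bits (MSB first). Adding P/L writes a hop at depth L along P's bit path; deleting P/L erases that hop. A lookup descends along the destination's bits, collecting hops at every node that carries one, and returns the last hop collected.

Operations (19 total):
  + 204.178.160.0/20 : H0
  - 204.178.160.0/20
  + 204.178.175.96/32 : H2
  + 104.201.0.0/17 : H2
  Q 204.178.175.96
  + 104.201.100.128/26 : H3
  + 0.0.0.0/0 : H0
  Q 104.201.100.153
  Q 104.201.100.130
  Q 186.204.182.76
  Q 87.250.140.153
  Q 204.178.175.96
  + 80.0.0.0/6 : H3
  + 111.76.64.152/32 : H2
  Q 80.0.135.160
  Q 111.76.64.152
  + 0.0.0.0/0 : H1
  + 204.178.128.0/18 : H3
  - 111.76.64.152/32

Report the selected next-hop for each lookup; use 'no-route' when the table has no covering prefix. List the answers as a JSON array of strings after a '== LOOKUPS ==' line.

Apply in order:
  + 204.178.160.0/20 (H0) depth=20
  - 204.178.160.0/20 clear@20
  + 204.178.175.96/32 (H2) depth=32
  + 104.201.0.0/17 (H2) depth=17
  lookup 204.178.175.96: bits 11001100101100101010111101100000 walk d0:-→d1:-→d2:-→d3:-→d4:-→d5:-→d6:-→d7:-→d8:-→d9:-→d10:-→d11:-→d12:-→d13:-→d14:-→d15:-→d16:-→d17:-→d18:-→d19:-→d20:-→d21:-→d22:-→d23:-→d24:-→d25:-→d26:-→d27:-→d28:-→d29:-→d30:-→d31:-→d32:H2 -> H2
  + 104.201.100.128/26 (H3) depth=26
  + 0.0.0.0/0 (H0) depth=0
  lookup 104.201.100.153: bits 01101000110010010110010010 walk d0:H0→d1:-→d2:-→d3:-→d4:-→d5:-→d6:-→d7:-→d8:-→d9:-→d10:-→d11:-→d12:-→d13:-→d14:-→d15:-→d16:-→d17:H2→d18:-→d19:-→d20:-→d21:-→d22:-→d23:-→d24:-→d25:-→d26:H3 -> H3
  lookup 104.201.100.130: bits 01101000110010010110010010 walk d0:H0→d1:-→d2:-→d3:-→d4:-→d5:-→d6:-→d7:-→d8:-→d9:-→d10:-→d11:-→d12:-→d13:-→d14:-→d15:-→d16:-→d17:H2→d18:-→d19:-→d20:-→d21:-→d22:-→d23:-→d24:-→d25:-→d26:H3 -> H3
  lookup 186.204.182.76: bits 1 walk d0:H0→d1:- -> H0
  lookup 87.250.140.153: bits 01 walk d0:H0→d1:-→d2:- -> H0
  lookup 204.178.175.96: bits 11001100101100101010111101100000 walk d0:H0→d1:-→d2:-→d3:-→d4:-→d5:-→d6:-→d7:-→d8:-→d9:-→d10:-→d11:-→d12:-→d13:-→d14:-→d15:-→d16:-→d17:-→d18:-→d19:-→d20:-→d21:-→d22:-→d23:-→d24:-→d25:-→d26:-→d27:-→d28:-→d29:-→d30:-→d31:-→d32:H2 -> H2
  + 80.0.0.0/6 (H3) depth=6
  + 111.76.64.152/32 (H2) depth=32
  lookup 80.0.135.160: bits 010100 walk d0:H0→d1:-→d2:-→d3:-→d4:-→d5:-→d6:H3 -> H3
  lookup 111.76.64.152: bits 01101111010011000100000010011000 walk d0:H0→d1:-→d2:-→d3:-→d4:-→d5:-→d6:-→d7:-→d8:-→d9:-→d10:-→d11:-→d12:-→d13:-→d14:-→d15:-→d16:-→d17:-→d18:-→d19:-→d20:-→d21:-→d22:-→d23:-→d24:-→d25:-→d26:-→d27:-→d28:-→d29:-→d30:-→d31:-→d32:H2 -> H2
  + 0.0.0.0/0 (H1) depth=0
  + 204.178.128.0/18 (H3) depth=18
  - 111.76.64.152/32 clear@32

== LOOKUPS ==
["H2","H3","H3","H0","H0","H2","H3","H2"]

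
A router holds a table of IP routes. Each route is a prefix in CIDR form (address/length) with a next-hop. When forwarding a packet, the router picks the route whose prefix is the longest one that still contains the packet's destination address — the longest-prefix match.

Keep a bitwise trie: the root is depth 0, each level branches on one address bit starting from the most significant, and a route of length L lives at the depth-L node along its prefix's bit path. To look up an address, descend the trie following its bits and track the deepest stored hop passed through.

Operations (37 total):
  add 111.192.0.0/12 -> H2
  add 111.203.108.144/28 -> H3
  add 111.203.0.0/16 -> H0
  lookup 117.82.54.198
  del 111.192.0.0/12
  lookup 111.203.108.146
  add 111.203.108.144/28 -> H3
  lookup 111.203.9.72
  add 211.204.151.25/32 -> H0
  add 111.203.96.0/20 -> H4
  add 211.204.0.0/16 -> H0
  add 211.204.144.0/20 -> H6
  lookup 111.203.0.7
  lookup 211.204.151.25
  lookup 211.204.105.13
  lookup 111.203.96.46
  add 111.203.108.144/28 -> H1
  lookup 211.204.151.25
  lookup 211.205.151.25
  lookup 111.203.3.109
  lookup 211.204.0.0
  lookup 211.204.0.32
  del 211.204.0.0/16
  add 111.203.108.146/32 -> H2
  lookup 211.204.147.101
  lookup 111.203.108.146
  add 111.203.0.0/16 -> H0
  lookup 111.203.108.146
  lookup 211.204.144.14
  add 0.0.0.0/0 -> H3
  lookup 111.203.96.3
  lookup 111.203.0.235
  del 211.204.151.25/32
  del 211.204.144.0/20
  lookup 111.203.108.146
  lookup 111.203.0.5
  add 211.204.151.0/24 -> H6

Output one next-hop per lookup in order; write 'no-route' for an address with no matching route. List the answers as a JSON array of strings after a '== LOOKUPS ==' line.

Apply in order:
  + 111.192.0.0/12 (H2) depth=12
  + 111.203.108.144/28 (H3) depth=28
  + 111.203.0.0/16 (H0) depth=16
  lookup 117.82.54.198: bits 011 walk d0:-→d1:-→d2:-→d3:- -> no-route
  - 111.192.0.0/12 clear@12
  lookup 111.203.108.146: bits 0110111111001011011011001001 walk d0:-→d1:-→d2:-→d3:-→d4:-→d5:-→d6:-→d7:-→d8:-→d9:-→d10:-→d11:-→d12:-→d13:-→d14:-→d15:-→d16:H0→d17:-→d18:-→d19:-→d20:-→d21:-→d22:-→d23:-→d24:-→d25:-→d26:-→d27:-→d28:H3 -> H3
  + 111.203.108.144/28 (H3) depth=28
  lookup 111.203.9.72: bits 01101111110010110 walk d0:-→d1:-→d2:-→d3:-→d4:-→d5:-→d6:-→d7:-→d8:-→d9:-→d10:-→d11:-→d12:-→d13:-→d14:-→d15:-→d16:H0→d17:- -> H0
  + 211.204.151.25/32 (H0) depth=32
  + 111.203.96.0/20 (H4) depth=20
  + 211.204.0.0/16 (H0) depth=16
  + 211.204.144.0/20 (H6) depth=20
  lookup 111.203.0.7: bits 01101111110010110 walk d0:-→d1:-→d2:-→d3:-→d4:-→d5:-→d6:-→d7:-→d8:-→d9:-→d10:-→d11:-→d12:-→d13:-→d14:-→d15:-→d16:H0→d17:- -> H0
  lookup 211.204.151.25: bits 11010011110011001001011100011001 walk d0:-→d1:-→d2:-→d3:-→d4:-→d5:-→d6:-→d7:-→d8:-→d9:-→d10:-→d11:-→d12:-→d13:-→d14:-→d15:-→d16:H0→d17:-→d18:-→d19:-→d20:H6→d21:-→d22:-→d23:-→d24:-→d25:-→d26:-→d27:-→d28:-→d29:-→d30:-→d31:-→d32:H0 -> H0
  lookup 211.204.105.13: bits 1101001111001100 walk d0:-→d1:-→d2:-→d3:-→d4:-→d5:-→d6:-→d7:-→d8:-→d9:-→d10:-→d11:-→d12:-→d13:-→d14:-→d15:-→d16:H0 -> H0
  lookup 111.203.96.46: bits 01101111110010110110 walk d0:-→d1:-→d2:-→d3:-→d4:-→d5:-→d6:-→d7:-→d8:-→d9:-→d10:-→d11:-→d12:-→d13:-→d14:-→d15:-→d16:H0→d17:-→d18:-→d19:-→d20:H4 -> H4
  + 111.203.108.144/28 (H1) depth=28
  lookup 211.204.151.25: bits 11010011110011001001011100011001 walk d0:-→d1:-→d2:-→d3:-→d4:-→d5:-→d6:-→d7:-→d8:-→d9:-→d10:-→d11:-→d12:-→d13:-→d14:-→d15:-→d16:H0→d17:-→d18:-→d19:-→d20:H6→d21:-→d22:-→d23:-→d24:-→d25:-→d26:-→d27:-→d28:-→d29:-→d30:-→d31:-→d32:H0 -> H0
  lookup 211.205.151.25: bits 110100111100110 walk d0:-→d1:-→d2:-→d3:-→d4:-→d5:-→d6:-→d7:-→d8:-→d9:-→d10:-→d11:-→d12:-→d13:-→d14:-→d15:- -> no-route
  lookup 111.203.3.109: bits 01101111110010110 walk d0:-→d1:-→d2:-→d3:-→d4:-→d5:-→d6:-→d7:-→d8:-→d9:-→d10:-→d11:-→d12:-→d13:-→d14:-→d15:-→d16:H0→d17:- -> H0
  lookup 211.204.0.0: bits 1101001111001100 walk d0:-→d1:-→d2:-→d3:-→d4:-→d5:-→d6:-→d7:-→d8:-→d9:-→d10:-→d11:-→d12:-→d13:-→d14:-→d15:-→d16:H0 -> H0
  lookup 211.204.0.32: bits 1101001111001100 walk d0:-→d1:-→d2:-→d3:-→d4:-→d5:-→d6:-→d7:-→d8:-→d9:-→d10:-→d11:-→d12:-→d13:-→d14:-→d15:-→d16:H0 -> H0
  - 211.204.0.0/16 clear@16
  + 111.203.108.146/32 (H2) depth=32
  lookup 211.204.147.101: bits 110100111100110010010 walk d0:-→d1:-→d2:-→d3:-→d4:-→d5:-→d6:-→d7:-→d8:-→d9:-→d10:-→d11:-→d12:-→d13:-→d14:-→d15:-→d16:-→d17:-→d18:-→d19:-→d20:H6→d21:- -> H6
  lookup 111.203.108.146: bits 01101111110010110110110010010010 walk d0:-→d1:-→d2:-→d3:-→d4:-→d5:-→d6:-→d7:-→d8:-→d9:-→d10:-→d11:-→d12:-→d13:-→d14:-→d15:-→d16:H0→d17:-→d18:-→d19:-→d20:H4→d21:-→d22:-→d23:-→d24:-→d25:-→d26:-→d27:-→d28:H1→d29:-→d30:-→d31:-→d32:H2 -> H2
  + 111.203.0.0/16 (H0) depth=16
  lookup 111.203.108.146: bits 01101111110010110110110010010010 walk d0:-→d1:-→d2:-→d3:-→d4:-→d5:-→d6:-→d7:-→d8:-→d9:-→d10:-→d11:-→d12:-→d13:-→d14:-→d15:-→d16:H0→d17:-→d18:-→d19:-→d20:H4→d21:-→d22:-→d23:-→d24:-→d25:-→d26:-→d27:-→d28:H1→d29:-→d30:-→d31:-→d32:H2 -> H2
  lookup 211.204.144.14: bits 110100111100110010010 walk d0:-→d1:-→d2:-→d3:-→d4:-→d5:-→d6:-→d7:-→d8:-→d9:-→d10:-→d11:-→d12:-→d13:-→d14:-→d15:-→d16:-→d17:-→d18:-→d19:-→d20:H6→d21:- -> H6
  + 0.0.0.0/0 (H3) depth=0
  lookup 111.203.96.3: bits 01101111110010110110 walk d0:H3→d1:-→d2:-→d3:-→d4:-→d5:-→d6:-→d7:-→d8:-→d9:-→d10:-→d11:-→d12:-→d13:-→d14:-→d15:-→d16:H0→d17:-→d18:-→d19:-→d20:H4 -> H4
  lookup 111.203.0.235: bits 01101111110010110 walk d0:H3→d1:-→d2:-→d3:-→d4:-→d5:-→d6:-→d7:-→d8:-→d9:-→d10:-→d11:-→d12:-→d13:-→d14:-→d15:-→d16:H0→d17:- -> H0
  - 211.204.151.25/32 clear@32
  - 211.204.144.0/20 clear@20
  lookup 111.203.108.146: bits 01101111110010110110110010010010 walk d0:H3→d1:-→d2:-→d3:-→d4:-→d5:-→d6:-→d7:-→d8:-→d9:-→d10:-→d11:-→d12:-→d13:-→d14:-→d15:-→d16:H0→d17:-→d18:-→d19:-→d20:H4→d21:-→d22:-→d23:-→d24:-→d25:-→d26:-→d27:-→d28:H1→d29:-→d30:-→d31:-→d32:H2 -> H2
  lookup 111.203.0.5: bits 01101111110010110 walk d0:H3→d1:-→d2:-→d3:-→d4:-→d5:-→d6:-→d7:-→d8:-→d9:-→d10:-→d11:-→d12:-→d13:-→d14:-→d15:-→d16:H0→d17:- -> H0
  + 211.204.151.0/24 (H6) depth=24

== LOOKUPS ==
["no-route","H3","H0","H0","H0","H0","H4","H0","no-route","H0","H0","H0","H6","H2","H2","H6","H4","H0","H2","H0"]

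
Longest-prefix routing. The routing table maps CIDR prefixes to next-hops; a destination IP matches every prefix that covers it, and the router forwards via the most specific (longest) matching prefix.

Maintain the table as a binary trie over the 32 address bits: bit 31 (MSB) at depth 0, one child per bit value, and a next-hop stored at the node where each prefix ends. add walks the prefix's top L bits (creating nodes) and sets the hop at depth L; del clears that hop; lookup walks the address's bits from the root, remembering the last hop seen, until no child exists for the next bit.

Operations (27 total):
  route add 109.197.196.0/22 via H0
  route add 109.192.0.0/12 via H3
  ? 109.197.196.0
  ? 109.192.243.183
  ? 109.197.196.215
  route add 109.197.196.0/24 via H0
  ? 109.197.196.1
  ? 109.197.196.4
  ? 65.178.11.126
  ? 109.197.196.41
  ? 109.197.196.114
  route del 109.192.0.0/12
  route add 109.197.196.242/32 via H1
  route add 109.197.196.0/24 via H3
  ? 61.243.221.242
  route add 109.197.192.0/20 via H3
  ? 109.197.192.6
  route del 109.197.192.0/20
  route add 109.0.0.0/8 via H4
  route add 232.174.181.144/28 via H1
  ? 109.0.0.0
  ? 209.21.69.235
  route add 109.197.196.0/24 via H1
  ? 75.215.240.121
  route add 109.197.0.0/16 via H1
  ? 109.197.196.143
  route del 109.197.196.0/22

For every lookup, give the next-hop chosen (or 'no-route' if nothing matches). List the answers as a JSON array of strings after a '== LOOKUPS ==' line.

Process each operation:
  add 109.197.196.0/22 -> H0 at depth 22
  add 109.192.0.0/12 -> H3 at depth 12
  lookup 109.197.196.0: bits 0110110111000101110001 walk d0:-→d1:-→d2:-→d3:-→d4:-→d5:-→d6:-→d7:-→d8:-→d9:-→d10:-→d11:-→d12:H3→d13:-→d14:-→d15:-→d16:-→d17:-→d18:-→d19:-→d20:-→d21:-→d22:H0 -> H0
  lookup 109.192.243.183: bits 0110110111000 walk d0:-→d1:-→d2:-→d3:-→d4:-→d5:-→d6:-→d7:-→d8:-→d9:-→d10:-→d11:-→d12:H3→d13:- -> H3
  lookup 109.197.196.215: bits 0110110111000101110001 walk d0:-→d1:-→d2:-→d3:-→d4:-→d5:-→d6:-→d7:-→d8:-→d9:-→d10:-→d11:-→d12:H3→d13:-→d14:-→d15:-→d16:-→d17:-→d18:-→d19:-→d20:-→d21:-→d22:H0 -> H0
  add 109.197.196.0/24 -> H0 at depth 24
  lookup 109.197.196.1: bits 011011011100010111000100 walk d0:-→d1:-→d2:-→d3:-→d4:-→d5:-→d6:-→d7:-→d8:-→d9:-→d10:-→d11:-→d12:H3→d13:-→d14:-→d15:-→d16:-→d17:-→d18:-→d19:-→d20:-→d21:-→d22:H0→d23:-→d24:H0 -> H0
  lookup 109.197.196.4: bits 011011011100010111000100 walk d0:-→d1:-→d2:-→d3:-→d4:-→d5:-→d6:-→d7:-→d8:-→d9:-→d10:-→d11:-→d12:H3→d13:-→d14:-→d15:-→d16:-→d17:-→d18:-→d19:-→d20:-→d21:-→d22:H0→d23:-→d24:H0 -> H0
  lookup 65.178.11.126: bits 01 walk d0:-→d1:-→d2:- -> no-route
  lookup 109.197.196.41: bits 011011011100010111000100 walk d0:-→d1:-→d2:-→d3:-→d4:-→d5:-→d6:-→d7:-→d8:-→d9:-→d10:-→d11:-→d12:H3→d13:-→d14:-→d15:-→d16:-→d17:-→d18:-→d19:-→d20:-→d21:-→d22:H0→d23:-→d24:H0 -> H0
  lookup 109.197.196.114: bits 011011011100010111000100 walk d0:-→d1:-→d2:-→d3:-→d4:-→d5:-→d6:-→d7:-→d8:-→d9:-→d10:-→d11:-→d12:H3→d13:-→d14:-→d15:-→d16:-→d17:-→d18:-→d19:-→d20:-→d21:-→d22:H0→d23:-→d24:H0 -> H0
  - 109.192.0.0/12 clear@12
  add 109.197.196.242/32 -> H1 at depth 32
  add 109.197.196.0/24 -> H3 at depth 24
  lookup 61.243.221.242: bits 0 walk d0:-→d1:- -> no-route
  add 109.197.192.0/20 -> H3 at depth 20
  lookup 109.197.192.6: bits 011011011100010111000 walk d0:-→d1:-→d2:-→d3:-→d4:-→d5:-→d6:-→d7:-→d8:-→d9:-→d10:-→d11:-→d12:-→d13:-→d14:-→d15:-→d16:-→d17:-→d18:-→d19:-→d20:H3→d21:- -> H3
  - 109.197.192.0/20 clear@20
  add 109.0.0.0/8 -> H4 at depth 8
  add 232.174.181.144/28 -> H1 at depth 28
  lookup 109.0.0.0: bits 01101101 walk d0:-→d1:-→d2:-→d3:-→d4:-→d5:-→d6:-→d7:-→d8:H4 -> H4
  lookup 209.21.69.235: bits 11 walk d0:-→d1:-→d2:- -> no-route
  add 109.197.196.0/24 -> H1 at depth 24
  lookup 75.215.240.121: bits 01 walk d0:-→d1:-→d2:- -> no-route
  add 109.197.0.0/16 -> H1 at depth 16
  lookup 109.197.196.143: bits 0110110111000101110001001 walk d0:-→d1:-→d2:-→d3:-→d4:-→d5:-→d6:-→d7:-→d8:H4→d9:-→d10:-→d11:-→d12:-→d13:-→d14:-→d15:-→d16:H1→d17:-→d18:-→d19:-→d20:-→d21:-→d22:H0→d23:-→d24:H1→d25:- -> H1
  - 109.197.196.0/22 clear@22

== LOOKUPS ==
["H0","H3","H0","H0","H0","no-route","H0","H0","no-route","H3","H4","no-route","no-route","H1"]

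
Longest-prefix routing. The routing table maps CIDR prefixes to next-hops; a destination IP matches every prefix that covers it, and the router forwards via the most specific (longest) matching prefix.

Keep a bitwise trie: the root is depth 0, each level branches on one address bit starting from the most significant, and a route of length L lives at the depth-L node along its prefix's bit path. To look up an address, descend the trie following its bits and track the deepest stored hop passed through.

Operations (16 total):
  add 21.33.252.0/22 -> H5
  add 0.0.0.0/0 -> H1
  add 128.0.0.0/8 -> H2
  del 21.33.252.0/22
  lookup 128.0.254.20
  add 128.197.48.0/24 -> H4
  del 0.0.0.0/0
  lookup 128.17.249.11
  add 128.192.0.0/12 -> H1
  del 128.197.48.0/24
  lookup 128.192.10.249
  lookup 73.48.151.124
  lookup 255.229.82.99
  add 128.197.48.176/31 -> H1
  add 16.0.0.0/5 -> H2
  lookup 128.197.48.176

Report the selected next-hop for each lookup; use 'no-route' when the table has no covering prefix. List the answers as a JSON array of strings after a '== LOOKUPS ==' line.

Process each operation:
  + 21.33.252.0/22 (H5) depth=22
  + 0.0.0.0/0 (H1) depth=0
  + 128.0.0.0/8 (H2) depth=8
  - 21.33.252.0/22 clear@22
  Q 128.0.254.20: descend 10000000 ; hops seen [H1,H2] ; pick H2
  + 128.197.48.0/24 (H4) depth=24
  - 0.0.0.0/0 clear@0
  Q 128.17.249.11: descend 10000000 ; hops seen [H2] ; pick H2
  + 128.192.0.0/12 (H1) depth=12
  - 128.197.48.0/24 clear@24
  Q 128.192.10.249: descend 1000000011000 ; hops seen [H2,H1] ; pick H1
  Q 73.48.151.124: descend 0 ; hops seen [∅] ; pick no-route
  Q 255.229.82.99: descend 1 ; hops seen [∅] ; pick no-route
  + 128.197.48.176/31 (H1) depth=31
  + 16.0.0.0/5 (H2) depth=5
  Q 128.197.48.176: descend 1000000011000101001100001011000 ; hops seen [H2,H1,H1] ; pick H1

== LOOKUPS ==
["H2","H2","H1","no-route","no-route","H1"]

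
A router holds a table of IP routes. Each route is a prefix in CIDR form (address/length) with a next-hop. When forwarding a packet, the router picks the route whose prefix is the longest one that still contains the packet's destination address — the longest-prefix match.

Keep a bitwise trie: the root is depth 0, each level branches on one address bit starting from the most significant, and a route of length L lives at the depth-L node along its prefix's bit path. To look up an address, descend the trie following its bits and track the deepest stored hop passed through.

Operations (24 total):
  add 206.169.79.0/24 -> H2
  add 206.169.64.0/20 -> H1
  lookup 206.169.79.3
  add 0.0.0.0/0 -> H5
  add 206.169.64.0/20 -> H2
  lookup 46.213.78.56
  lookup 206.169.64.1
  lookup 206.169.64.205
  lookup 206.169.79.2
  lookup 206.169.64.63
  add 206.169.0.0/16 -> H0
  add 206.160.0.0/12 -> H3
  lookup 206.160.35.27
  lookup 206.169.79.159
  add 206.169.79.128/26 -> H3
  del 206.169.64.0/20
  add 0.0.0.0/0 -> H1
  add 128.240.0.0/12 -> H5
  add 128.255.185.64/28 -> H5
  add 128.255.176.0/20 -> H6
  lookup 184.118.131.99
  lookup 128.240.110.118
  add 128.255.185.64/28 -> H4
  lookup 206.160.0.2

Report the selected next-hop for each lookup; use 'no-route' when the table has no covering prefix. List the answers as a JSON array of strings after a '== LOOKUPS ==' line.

Trace:
  add 206.169.79.0/24 -> H2 at depth 24
  add 206.169.64.0/20 -> H1 at depth 20
  ? 206.169.79.3  path d0:-→d1:-→d2:-→d3:-→d4:-→d5:-→d6:-→d7:-→d8:-→d9:-→d10:-→d11:-→d12:-→d13:-→d14:-→d15:-→d16:-→d17:-→d18:-→d19:-→d20:H1→d21:-→d22:-→d23:-→d24:H2  best=H2
  add 0.0.0.0/0 -> H5 at depth 0
  add 206.169.64.0/20 -> H2 at depth 20
  ? 46.213.78.56  path d0:H5  best=H5
  ? 206.169.64.1  path d0:H5→d1:-→d2:-→d3:-→d4:-→d5:-→d6:-→d7:-→d8:-→d9:-→d10:-→d11:-→d12:-→d13:-→d14:-→d15:-→d16:-→d17:-→d18:-→d19:-→d20:H2  best=H2
  ? 206.169.64.205  path d0:H5→d1:-→d2:-→d3:-→d4:-→d5:-→d6:-→d7:-→d8:-→d9:-→d10:-→d11:-→d12:-→d13:-→d14:-→d15:-→d16:-→d17:-→d18:-→d19:-→d20:H2  best=H2
  ? 206.169.79.2  path d0:H5→d1:-→d2:-→d3:-→d4:-→d5:-→d6:-→d7:-→d8:-→d9:-→d10:-→d11:-→d12:-→d13:-→d14:-→d15:-→d16:-→d17:-→d18:-→d19:-→d20:H2→d21:-→d22:-→d23:-→d24:H2  best=H2
  ? 206.169.64.63  path d0:H5→d1:-→d2:-→d3:-→d4:-→d5:-→d6:-→d7:-→d8:-→d9:-→d10:-→d11:-→d12:-→d13:-→d14:-→d15:-→d16:-→d17:-→d18:-→d19:-→d20:H2  best=H2
  add 206.169.0.0/16 -> H0 at depth 16
  add 206.160.0.0/12 -> H3 at depth 12
  ? 206.160.35.27  path d0:H5→d1:-→d2:-→d3:-→d4:-→d5:-→d6:-→d7:-→d8:-→d9:-→d10:-→d11:-→d12:H3  best=H3
  ? 206.169.79.159  path d0:H5→d1:-→d2:-→d3:-→d4:-→d5:-→d6:-→d7:-→d8:-→d9:-→d10:-→d11:-→d12:H3→d13:-→d14:-→d15:-→d16:H0→d17:-→d18:-→d19:-→d20:H2→d21:-→d22:-→d23:-→d24:H2  best=H2
  add 206.169.79.128/26 -> H3 at depth 26
  del 206.169.64.0/20 (clear depth 20)
  add 0.0.0.0/0 -> H1 at depth 0
  add 128.240.0.0/12 -> H5 at depth 12
  add 128.255.185.64/28 -> H5 at depth 28
  add 128.255.176.0/20 -> H6 at depth 20
  ? 184.118.131.99  path d0:H1→d1:-→d2:-  best=H1
  ? 128.240.110.118  path d0:H1→d1:-→d2:-→d3:-→d4:-→d5:-→d6:-→d7:-→d8:-→d9:-→d10:-→d11:-→d12:H5  best=H5
  add 128.255.185.64/28 -> H4 at depth 28
  ? 206.160.0.2  path d0:H1→d1:-→d2:-→d3:-→d4:-→d5:-→d6:-→d7:-→d8:-→d9:-→d10:-→d11:-→d12:H3  best=H3

== LOOKUPS ==
["H2","H5","H2","H2","H2","H2","H3","H2","H1","H5","H3"]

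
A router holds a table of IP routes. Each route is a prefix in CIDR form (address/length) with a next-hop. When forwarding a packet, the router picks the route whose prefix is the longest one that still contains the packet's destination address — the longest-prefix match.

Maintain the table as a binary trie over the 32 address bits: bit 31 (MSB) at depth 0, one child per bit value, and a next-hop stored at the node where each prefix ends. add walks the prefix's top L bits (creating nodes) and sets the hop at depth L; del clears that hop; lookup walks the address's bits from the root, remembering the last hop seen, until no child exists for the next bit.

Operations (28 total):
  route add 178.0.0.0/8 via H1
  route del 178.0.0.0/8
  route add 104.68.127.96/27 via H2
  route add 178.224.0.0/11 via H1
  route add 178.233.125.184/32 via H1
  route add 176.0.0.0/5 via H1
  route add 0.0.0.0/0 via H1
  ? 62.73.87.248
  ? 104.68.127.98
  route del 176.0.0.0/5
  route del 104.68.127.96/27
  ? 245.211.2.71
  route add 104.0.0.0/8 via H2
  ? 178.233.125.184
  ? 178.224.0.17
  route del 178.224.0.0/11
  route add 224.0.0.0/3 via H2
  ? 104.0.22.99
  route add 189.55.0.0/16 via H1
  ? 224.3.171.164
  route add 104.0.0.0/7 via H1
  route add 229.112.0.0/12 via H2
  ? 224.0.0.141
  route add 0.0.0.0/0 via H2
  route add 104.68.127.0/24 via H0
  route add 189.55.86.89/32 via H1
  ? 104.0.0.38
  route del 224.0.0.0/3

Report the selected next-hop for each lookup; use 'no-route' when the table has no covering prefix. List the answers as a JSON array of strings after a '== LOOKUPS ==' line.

Trace:
  add 178.0.0.0/8 -> H1 at depth 8
  - 178.0.0.0/8 clear@8
  add 104.68.127.96/27 -> H2 at depth 27
  add 178.224.0.0/11 -> H1 at depth 11
  add 178.233.125.184/32 -> H1 at depth 32
  add 176.0.0.0/5 -> H1 at depth 5
  add 0.0.0.0/0 -> H1 at depth 0
  ? 62.73.87.248  path d0:H1→d1:-  best=H1
  ? 104.68.127.98  path d0:H1→d1:-→d2:-→d3:-→d4:-→d5:-→d6:-→d7:-→d8:-→d9:-→d10:-→d11:-→d12:-→d13:-→d14:-→d15:-→d16:-→d17:-→d18:-→d19:-→d20:-→d21:-→d22:-→d23:-→d24:-→d25:-→d26:-→d27:H2  best=H2
  - 176.0.0.0/5 clear@5
  - 104.68.127.96/27 clear@27
  ? 245.211.2.71  path d0:H1→d1:-  best=H1
  add 104.0.0.0/8 -> H2 at depth 8
  ? 178.233.125.184  path d0:H1→d1:-→d2:-→d3:-→d4:-→d5:-→d6:-→d7:-→d8:-→d9:-→d10:-→d11:H1→d12:-→d13:-→d14:-→d15:-→d16:-→d17:-→d18:-→d19:-→d20:-→d21:-→d22:-→d23:-→d24:-→d25:-→d26:-→d27:-→d28:-→d29:-→d30:-→d31:-→d32:H1  best=H1
  ? 178.224.0.17  path d0:H1→d1:-→d2:-→d3:-→d4:-→d5:-→d6:-→d7:-→d8:-→d9:-→d10:-→d11:H1→d12:-  best=H1
  - 178.224.0.0/11 clear@11
  add 224.0.0.0/3 -> H2 at depth 3
  ? 104.0.22.99  path d0:H1→d1:-→d2:-→d3:-→d4:-→d5:-→d6:-→d7:-→d8:H2→d9:-  best=H2
  add 189.55.0.0/16 -> H1 at depth 16
  ? 224.3.171.164  path d0:H1→d1:-→d2:-→d3:H2  best=H2
  add 104.0.0.0/7 -> H1 at depth 7
  add 229.112.0.0/12 -> H2 at depth 12
  ? 224.0.0.141  path d0:H1→d1:-→d2:-→d3:H2→d4:-→d5:-  best=H2
  add 0.0.0.0/0 -> H2 at depth 0
  add 104.68.127.0/24 -> H0 at depth 24
  add 189.55.86.89/32 -> H1 at depth 32
  ? 104.0.0.38  path d0:H2→d1:-→d2:-→d3:-→d4:-→d5:-→d6:-→d7:H1→d8:H2→d9:-  best=H2
  - 224.0.0.0/3 clear@3

== LOOKUPS ==
["H1","H2","H1","H1","H1","H2","H2","H2","H2"]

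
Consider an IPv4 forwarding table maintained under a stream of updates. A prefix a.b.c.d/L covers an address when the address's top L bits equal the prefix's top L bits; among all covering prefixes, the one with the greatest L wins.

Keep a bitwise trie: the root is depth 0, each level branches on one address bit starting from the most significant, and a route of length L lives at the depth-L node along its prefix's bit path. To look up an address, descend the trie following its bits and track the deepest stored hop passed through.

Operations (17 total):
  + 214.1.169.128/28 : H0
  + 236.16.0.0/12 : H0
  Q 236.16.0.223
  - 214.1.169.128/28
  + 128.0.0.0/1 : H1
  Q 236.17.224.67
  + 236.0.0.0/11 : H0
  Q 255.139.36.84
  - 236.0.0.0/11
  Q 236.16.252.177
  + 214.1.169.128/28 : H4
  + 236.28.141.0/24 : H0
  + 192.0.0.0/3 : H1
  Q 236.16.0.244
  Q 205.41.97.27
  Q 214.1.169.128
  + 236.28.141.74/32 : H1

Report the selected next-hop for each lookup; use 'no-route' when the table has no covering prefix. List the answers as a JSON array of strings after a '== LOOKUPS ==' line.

Trace:
  add 214.1.169.128/28 -> H0 at depth 28
  add 236.16.0.0/12 -> H0 at depth 12
  lookup 236.16.0.223: bits 111011000001 walk d0:-→d1:-→d2:-→d3:-→d4:-→d5:-→d6:-→d7:-→d8:-→d9:-→d10:-→d11:-→d12:H0 -> H0
  - 214.1.169.128/28 clear@28
  add 128.0.0.0/1 -> H1 at depth 1
  lookup 236.17.224.67: bits 111011000001 walk d0:-→d1:H1→d2:-→d3:-→d4:-→d5:-→d6:-→d7:-→d8:-→d9:-→d10:-→d11:-→d12:H0 -> H0
  add 236.0.0.0/11 -> H0 at depth 11
  lookup 255.139.36.84: bits 111 walk d0:-→d1:H1→d2:-→d3:- -> H1
  - 236.0.0.0/11 clear@11
  lookup 236.16.252.177: bits 111011000001 walk d0:-→d1:H1→d2:-→d3:-→d4:-→d5:-→d6:-→d7:-→d8:-→d9:-→d10:-→d11:-→d12:H0 -> H0
  add 214.1.169.128/28 -> H4 at depth 28
  add 236.28.141.0/24 -> H0 at depth 24
  add 192.0.0.0/3 -> H1 at depth 3
  lookup 236.16.0.244: bits 111011000001 walk d0:-→d1:H1→d2:-→d3:-→d4:-→d5:-→d6:-→d7:-→d8:-→d9:-→d10:-→d11:-→d12:H0 -> H0
  lookup 205.41.97.27: bits 110 walk d0:-→d1:H1→d2:-→d3:H1 -> H1
  lookup 214.1.169.128: bits 1101011000000001101010011000 walk d0:-→d1:H1→d2:-→d3:H1→d4:-→d5:-→d6:-→d7:-→d8:-→d9:-→d10:-→d11:-→d12:-→d13:-→d14:-→d15:-→d16:-→d17:-→d18:-→d19:-→d20:-→d21:-→d22:-→d23:-→d24:-→d25:-→d26:-→d27:-→d28:H4 -> H4
  add 236.28.141.74/32 -> H1 at depth 32

== LOOKUPS ==
["H0","H0","H1","H0","H0","H1","H4"]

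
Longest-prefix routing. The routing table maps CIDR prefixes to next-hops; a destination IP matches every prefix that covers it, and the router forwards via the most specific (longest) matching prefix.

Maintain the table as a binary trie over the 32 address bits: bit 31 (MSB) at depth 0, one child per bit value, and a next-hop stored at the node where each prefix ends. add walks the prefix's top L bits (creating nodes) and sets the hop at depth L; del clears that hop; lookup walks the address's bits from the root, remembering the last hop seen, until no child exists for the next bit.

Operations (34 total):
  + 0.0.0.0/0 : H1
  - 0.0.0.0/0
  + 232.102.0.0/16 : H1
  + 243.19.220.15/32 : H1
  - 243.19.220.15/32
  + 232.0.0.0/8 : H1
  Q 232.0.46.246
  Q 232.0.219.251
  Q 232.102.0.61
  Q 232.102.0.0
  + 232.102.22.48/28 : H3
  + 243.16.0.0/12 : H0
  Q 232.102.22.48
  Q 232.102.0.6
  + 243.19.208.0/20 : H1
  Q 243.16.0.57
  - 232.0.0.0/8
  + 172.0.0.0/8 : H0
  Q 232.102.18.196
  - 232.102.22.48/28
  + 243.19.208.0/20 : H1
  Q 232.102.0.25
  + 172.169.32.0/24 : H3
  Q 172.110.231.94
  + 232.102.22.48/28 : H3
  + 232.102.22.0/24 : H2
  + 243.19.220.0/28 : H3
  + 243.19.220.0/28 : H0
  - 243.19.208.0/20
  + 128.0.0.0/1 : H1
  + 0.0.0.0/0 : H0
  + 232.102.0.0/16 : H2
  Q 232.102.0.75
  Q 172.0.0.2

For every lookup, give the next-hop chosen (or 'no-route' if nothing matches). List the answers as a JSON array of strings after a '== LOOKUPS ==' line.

Process each operation:
  add 0.0.0.0/0 -> H1 at depth 0
  - 0.0.0.0/0 clear@0
  add 232.102.0.0/16 -> H1 at depth 16
  add 243.19.220.15/32 -> H1 at depth 32
  - 243.19.220.15/32 clear@32
  add 232.0.0.0/8 -> H1 at depth 8
  ? 232.0.46.246  path d0:-→d1:-→d2:-→d3:-→d4:-→d5:-→d6:-→d7:-→d8:H1→d9:-  best=H1
  ? 232.0.219.251  path d0:-→d1:-→d2:-→d3:-→d4:-→d5:-→d6:-→d7:-→d8:H1→d9:-  best=H1
  ? 232.102.0.61  path d0:-→d1:-→d2:-→d3:-→d4:-→d5:-→d6:-→d7:-→d8:H1→d9:-→d10:-→d11:-→d12:-→d13:-→d14:-→d15:-→d16:H1  best=H1
  ? 232.102.0.0  path d0:-→d1:-→d2:-→d3:-→d4:-→d5:-→d6:-→d7:-→d8:H1→d9:-→d10:-→d11:-→d12:-→d13:-→d14:-→d15:-→d16:H1  best=H1
  add 232.102.22.48/28 -> H3 at depth 28
  add 243.16.0.0/12 -> H0 at depth 12
  ? 232.102.22.48  path d0:-→d1:-→d2:-→d3:-→d4:-→d5:-→d6:-→d7:-→d8:H1→d9:-→d10:-→d11:-→d12:-→d13:-→d14:-→d15:-→d16:H1→d17:-→d18:-→d19:-→d20:-→d21:-→d22:-→d23:-→d24:-→d25:-→d26:-→d27:-→d28:H3  best=H3
  ? 232.102.0.6  path d0:-→d1:-→d2:-→d3:-→d4:-→d5:-→d6:-→d7:-→d8:H1→d9:-→d10:-→d11:-→d12:-→d13:-→d14:-→d15:-→d16:H1→d17:-→d18:-→d19:-  best=H1
  add 243.19.208.0/20 -> H1 at depth 20
  ? 243.16.0.57  path d0:-→d1:-→d2:-→d3:-→d4:-→d5:-→d6:-→d7:-→d8:-→d9:-→d10:-→d11:-→d12:H0→d13:-→d14:-  best=H0
  - 232.0.0.0/8 clear@8
  add 172.0.0.0/8 -> H0 at depth 8
  ? 232.102.18.196  path d0:-→d1:-→d2:-→d3:-→d4:-→d5:-→d6:-→d7:-→d8:-→d9:-→d10:-→d11:-→d12:-→d13:-→d14:-→d15:-→d16:H1→d17:-→d18:-→d19:-→d20:-→d21:-  best=H1
  - 232.102.22.48/28 clear@28
  add 243.19.208.0/20 -> H1 at depth 20
  ? 232.102.0.25  path d0:-→d1:-→d2:-→d3:-→d4:-→d5:-→d6:-→d7:-→d8:-→d9:-→d10:-→d11:-→d12:-→d13:-→d14:-→d15:-→d16:H1→d17:-→d18:-→d19:-  best=H1
  add 172.169.32.0/24 -> H3 at depth 24
  ? 172.110.231.94  path d0:-→d1:-→d2:-→d3:-→d4:-→d5:-→d6:-→d7:-→d8:H0  best=H0
  add 232.102.22.48/28 -> H3 at depth 28
  add 232.102.22.0/24 -> H2 at depth 24
  add 243.19.220.0/28 -> H3 at depth 28
  add 243.19.220.0/28 -> H0 at depth 28
  - 243.19.208.0/20 clear@20
  add 128.0.0.0/1 -> H1 at depth 1
  add 0.0.0.0/0 -> H0 at depth 0
  add 232.102.0.0/16 -> H2 at depth 16
  ? 232.102.0.75  path d0:H0→d1:H1→d2:-→d3:-→d4:-→d5:-→d6:-→d7:-→d8:-→d9:-→d10:-→d11:-→d12:-→d13:-→d14:-→d15:-→d16:H2→d17:-→d18:-→d19:-  best=H2
  ? 172.0.0.2  path d0:H0→d1:H1→d2:-→d3:-→d4:-→d5:-→d6:-→d7:-→d8:H0  best=H0

== LOOKUPS ==
["H1","H1","H1","H1","H3","H1","H0","H1","H1","H0","H2","H0"]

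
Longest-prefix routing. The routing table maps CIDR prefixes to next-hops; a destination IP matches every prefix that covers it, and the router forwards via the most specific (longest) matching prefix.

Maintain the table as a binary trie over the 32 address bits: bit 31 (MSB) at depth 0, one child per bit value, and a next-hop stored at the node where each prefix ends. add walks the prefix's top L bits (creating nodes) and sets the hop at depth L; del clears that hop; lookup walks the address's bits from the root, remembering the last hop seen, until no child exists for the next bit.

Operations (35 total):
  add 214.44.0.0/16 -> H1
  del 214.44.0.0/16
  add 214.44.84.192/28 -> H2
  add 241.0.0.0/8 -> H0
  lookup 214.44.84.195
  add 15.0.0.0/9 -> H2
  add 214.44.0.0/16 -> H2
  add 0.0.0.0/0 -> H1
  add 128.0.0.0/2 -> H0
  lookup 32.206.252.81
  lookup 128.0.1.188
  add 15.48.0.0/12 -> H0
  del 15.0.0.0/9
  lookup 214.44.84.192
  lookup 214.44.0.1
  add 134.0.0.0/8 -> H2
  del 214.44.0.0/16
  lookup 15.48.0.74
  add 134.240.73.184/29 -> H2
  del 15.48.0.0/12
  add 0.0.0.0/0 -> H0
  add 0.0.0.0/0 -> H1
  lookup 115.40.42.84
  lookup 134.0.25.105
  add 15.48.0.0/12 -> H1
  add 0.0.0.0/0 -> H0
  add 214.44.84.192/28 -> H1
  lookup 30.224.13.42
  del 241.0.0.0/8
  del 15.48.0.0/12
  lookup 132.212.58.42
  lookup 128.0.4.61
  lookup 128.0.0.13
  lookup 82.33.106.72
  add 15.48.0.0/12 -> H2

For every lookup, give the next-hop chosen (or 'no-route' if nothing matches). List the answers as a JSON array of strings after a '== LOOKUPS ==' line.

Apply in order:
  + 214.44.0.0/16 (H1) depth=16
  del 214.44.0.0/16 (clear depth 16)
  + 214.44.84.192/28 (H2) depth=28
  + 241.0.0.0/8 (H0) depth=8
  ? 214.44.84.195  path d0:-→d1:-→d2:-→d3:-→d4:-→d5:-→d6:-→d7:-→d8:-→d9:-→d10:-→d11:-→d12:-→d13:-→d14:-→d15:-→d16:-→d17:-→d18:-→d19:-→d20:-→d21:-→d22:-→d23:-→d24:-→d25:-→d26:-→d27:-→d28:H2  best=H2
  + 15.0.0.0/9 (H2) depth=9
  + 214.44.0.0/16 (H2) depth=16
  + 0.0.0.0/0 (H1) depth=0
  + 128.0.0.0/2 (H0) depth=2
  ? 32.206.252.81  path d0:H1→d1:-→d2:-  best=H1
  ? 128.0.1.188  path d0:H1→d1:-→d2:H0  best=H0
  + 15.48.0.0/12 (H0) depth=12
  del 15.0.0.0/9 (clear depth 9)
  ? 214.44.84.192  path d0:H1→d1:-→d2:-→d3:-→d4:-→d5:-→d6:-→d7:-→d8:-→d9:-→d10:-→d11:-→d12:-→d13:-→d14:-→d15:-→d16:H2→d17:-→d18:-→d19:-→d20:-→d21:-→d22:-→d23:-→d24:-→d25:-→d26:-→d27:-→d28:H2  best=H2
  ? 214.44.0.1  path d0:H1→d1:-→d2:-→d3:-→d4:-→d5:-→d6:-→d7:-→d8:-→d9:-→d10:-→d11:-→d12:-→d13:-→d14:-→d15:-→d16:H2→d17:-  best=H2
  + 134.0.0.0/8 (H2) depth=8
  del 214.44.0.0/16 (clear depth 16)
  ? 15.48.0.74  path d0:H1→d1:-→d2:-→d3:-→d4:-→d5:-→d6:-→d7:-→d8:-→d9:-→d10:-→d11:-→d12:H0  best=H0
  + 134.240.73.184/29 (H2) depth=29
  del 15.48.0.0/12 (clear depth 12)
  + 0.0.0.0/0 (H0) depth=0
  + 0.0.0.0/0 (H1) depth=0
  ? 115.40.42.84  path d0:H1→d1:-  best=H1
  ? 134.0.25.105  path d0:H1→d1:-→d2:H0→d3:-→d4:-→d5:-→d6:-→d7:-→d8:H2  best=H2
  + 15.48.0.0/12 (H1) depth=12
  + 0.0.0.0/0 (H0) depth=0
  + 214.44.84.192/28 (H1) depth=28
  ? 30.224.13.42  path d0:H0→d1:-→d2:-→d3:-  best=H0
  del 241.0.0.0/8 (clear depth 8)
  del 15.48.0.0/12 (clear depth 12)
  ? 132.212.58.42  path d0:H0→d1:-→d2:H0→d3:-→d4:-→d5:-→d6:-  best=H0
  ? 128.0.4.61  path d0:H0→d1:-→d2:H0→d3:-→d4:-→d5:-  best=H0
  ? 128.0.0.13  path d0:H0→d1:-→d2:H0→d3:-→d4:-→d5:-  best=H0
  ? 82.33.106.72  path d0:H0→d1:-  best=H0
  + 15.48.0.0/12 (H2) depth=12

== LOOKUPS ==
["H2","H1","H0","H2","H2","H0","H1","H2","H0","H0","H0","H0","H0"]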